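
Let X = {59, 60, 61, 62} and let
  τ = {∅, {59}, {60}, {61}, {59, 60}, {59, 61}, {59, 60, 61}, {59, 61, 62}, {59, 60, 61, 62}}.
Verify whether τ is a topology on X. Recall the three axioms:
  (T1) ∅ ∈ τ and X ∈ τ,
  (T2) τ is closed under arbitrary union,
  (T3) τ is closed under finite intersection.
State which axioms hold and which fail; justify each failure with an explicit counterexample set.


τ is NOT a topology on X.

Axiom (T1): ∅ ∈ τ? Yes; X ∈ τ? Yes.
Axiom (T2/T3): check pairwise unions and intersections of members of τ.
Counterexample for (T2): {60} ∪ {61} = {60, 61} ∉ τ. Therefore τ is NOT a topology.


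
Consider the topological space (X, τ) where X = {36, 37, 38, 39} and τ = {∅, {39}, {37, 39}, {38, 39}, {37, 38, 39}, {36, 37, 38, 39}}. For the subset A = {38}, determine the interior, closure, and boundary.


int(A) = ∅, cl(A) = {36, 38}, ∂A = {36, 38}.

Closed sets in (X, τ) are complements of opens:
  closed(X, τ) = {∅, {36}, {36, 37}, {36, 38}, {36, 37, 38}, {36, 37, 38, 39}}.
int(A) = ⋃ {U ∈ τ : U ⊆ A}. Opens contained in A: ∅.
Taking the union of these: int(A) = ∅.
cl(A) = ⋂ {C closed : A ⊆ C}. Closed sets containing A: {36, 38}, {36, 37, 38}, {36, 37, 38, 39}.
Intersecting these: cl(A) = {36, 38}.
∂A = cl(A) ∖ int(A) = {36, 38} ∖ ∅ = {36, 38}.


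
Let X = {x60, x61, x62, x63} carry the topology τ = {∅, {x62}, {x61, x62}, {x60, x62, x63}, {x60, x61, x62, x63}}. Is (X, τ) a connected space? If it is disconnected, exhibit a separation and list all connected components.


(X, τ) is connected.

Find clopen sets (U ∈ τ with X ∖ U ∈ τ):
  U = ∅, X ∖ U = {x60, x61, x62, x63} — both open, so U is clopen.
  U = {x60, x61, x62, x63}, X ∖ U = ∅ — both open, so U is clopen.
Only trivial clopens (∅ and X) exist, so (X, τ) is connected.
Compute connected components by grouping points that agree on all clopens:
  component: {x60, x61, x62, x63}


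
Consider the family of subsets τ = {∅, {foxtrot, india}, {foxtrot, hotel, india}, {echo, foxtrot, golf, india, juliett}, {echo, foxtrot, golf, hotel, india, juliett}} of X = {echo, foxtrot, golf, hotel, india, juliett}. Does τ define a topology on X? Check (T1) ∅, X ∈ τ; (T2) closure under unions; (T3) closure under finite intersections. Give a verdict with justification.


τ IS a topology on X.

Axiom (T1): ∅ ∈ τ? Yes; X ∈ τ? Yes.
Axiom (T2/T3): check pairwise unions and intersections of members of τ.
All pairwise intersections and unions checked — each lies in τ. Therefore τ satisfies (T1), (T2), (T3): it IS a topology on X.


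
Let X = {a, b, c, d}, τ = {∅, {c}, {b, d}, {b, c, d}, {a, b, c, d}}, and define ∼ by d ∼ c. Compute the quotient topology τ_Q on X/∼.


X/∼ = {[a], [b], [c=d]}; |τ_Q| = 3.

Equivalence classes: [a], [b], [c=d].
Quotient map π: X → X/∼ sends a ↦ [a], b ↦ [b], c ↦ [c=d], d ↦ [c=d].
For each subset V ⊆ X/∼, compute π^{-1}(V) ⊆ X and check whether π^{-1}(V) ∈ τ. V is open in τ_Q iff π^{-1}(V) ∈ τ.
  V = {}: π^{-1}(V) = ∅ ∈ τ ✓.
  V = {[a]}: π^{-1}(V) = {a} ∉ τ ✗.
  V = {[b]}: π^{-1}(V) = {b} ∉ τ ✗.
  V = {[a], [b]}: π^{-1}(V) = {a, b} ∉ τ ✗.
  V = {[c=d]}: π^{-1}(V) = {c, d} ∉ τ ✗.
  V = {[a], [c=d]}: π^{-1}(V) = {a, c, d} ∉ τ ✗.
  V = {[b], [c=d]}: π^{-1}(V) = {b, c, d} ∈ τ ✓.
  V = {[a], [b], [c=d]}: π^{-1}(V) = {a, b, c, d} ∈ τ ✓.
Open sets in the quotient: τ_Q = {{}, {[b], [c=d]}, {[a], [b], [c=d]}} (3 elements).


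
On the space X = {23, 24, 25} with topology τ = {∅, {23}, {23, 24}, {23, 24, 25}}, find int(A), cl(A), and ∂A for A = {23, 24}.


int(A) = {23, 24}, cl(A) = {23, 24, 25}, ∂A = {25}.

Closed sets in (X, τ) are complements of opens:
  closed(X, τ) = {∅, {25}, {24, 25}, {23, 24, 25}}.
int(A) = ⋃ {U ∈ τ : U ⊆ A}. Opens contained in A: ∅, {23}, {23, 24}.
Taking the union of these: int(A) = {23, 24}.
cl(A) = ⋂ {C closed : A ⊆ C}. Closed sets containing A: {23, 24, 25}.
Intersecting these: cl(A) = {23, 24, 25}.
∂A = cl(A) ∖ int(A) = {23, 24, 25} ∖ {23, 24} = {25}.


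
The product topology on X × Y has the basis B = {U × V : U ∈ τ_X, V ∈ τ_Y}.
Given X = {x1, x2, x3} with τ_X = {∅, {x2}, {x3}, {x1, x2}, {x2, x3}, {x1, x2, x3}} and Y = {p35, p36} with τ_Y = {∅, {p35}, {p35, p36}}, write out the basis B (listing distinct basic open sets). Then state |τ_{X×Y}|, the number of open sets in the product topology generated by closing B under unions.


Basis B = {∅ × ∅, {x2} × {p35}, {x3} × {p35}, {x1, x2} × {p35}, {x2} × {p35, p36}, {x2, x3} × {p35}, {x3} × {p35, p36}, {x1, x2, x3} × {p35}, {x1, x2} × {p35, p36}, {x2, x3} × {p35, p36}, {x1, x2, x3} × {p35, p36}}; |τ_{X×Y}| = 18.

Enumerate products U × V with U ∈ τ_X, V ∈ τ_Y (deduplicated):
  ∅ × ∅ = {} (∅)
  {x2} × {p35} = {(x2,p35)}
  {x3} × {p35} = {(x3,p35)}
  {x1, x2} × {p35} = {(x1,p35), (x2,p35)}
  {x2} × {p35, p36} = {(x2,p35), (x2,p36)}
  {x2, x3} × {p35} = {(x2,p35), (x3,p35)}
  {x3} × {p35, p36} = {(x3,p35), (x3,p36)}
  {x1, x2, x3} × {p35} = {(x1,p35), (x2,p35), (x3,p35)}
  {x1, x2} × {p35, p36} = {(x1,p35), (x1,p36), (x2,p35), (x2,p36)}
  {x2, x3} × {p35, p36} = {(x2,p35), (x2,p36), (x3,p35), (x3,p36)}
  {x1, x2, x3} × {p35, p36} = {(x1,p35), (x1,p36), (x2,p35), (x2,p36), (x3,p35), (x3,p36)}
These 11 distinct sets form the basis B.
Close under arbitrary unions to get τ_{X×Y}; counting gives |τ_{X×Y}| = 18.


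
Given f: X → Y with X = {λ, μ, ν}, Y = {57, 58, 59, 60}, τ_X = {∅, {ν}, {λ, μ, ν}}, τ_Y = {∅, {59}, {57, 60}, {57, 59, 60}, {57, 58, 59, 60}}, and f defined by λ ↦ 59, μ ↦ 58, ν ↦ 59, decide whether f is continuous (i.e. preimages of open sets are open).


f is NOT continuous.

Compute f^{-1}(U) for each U ∈ τ_Y:
  U = ∅: f^{-1}(U) = ∅ ∈ τ_X ✓.
  U = {59}: f^{-1}(U) = {λ, ν} ∉ τ_X ✗.
  U = {57, 60}: f^{-1}(U) = ∅ ∈ τ_X ✓.
  U = {57, 59, 60}: f^{-1}(U) = {λ, ν} ∉ τ_X ✗.
  U = {57, 58, 59, 60}: f^{-1}(U) = {λ, μ, ν} ∈ τ_X ✓.
Found U = {59} with f^{-1}(U) = {λ, ν} not in τ_X. Therefore f is NOT continuous.


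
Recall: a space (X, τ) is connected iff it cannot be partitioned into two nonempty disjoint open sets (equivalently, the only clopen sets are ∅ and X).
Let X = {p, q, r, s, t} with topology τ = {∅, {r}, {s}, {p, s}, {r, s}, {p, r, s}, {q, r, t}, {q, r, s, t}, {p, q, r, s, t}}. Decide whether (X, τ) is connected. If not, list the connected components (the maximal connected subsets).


(X, τ) is disconnected; components = [{p, s}, {q, r, t}].

Find clopen sets (U ∈ τ with X ∖ U ∈ τ):
  U = ∅, X ∖ U = {p, q, r, s, t} — both open, so U is clopen.
  U = {p, s}, X ∖ U = {q, r, t} — both open, so U is clopen.
  U = {q, r, t}, X ∖ U = {p, s} — both open, so U is clopen.
  U = {p, q, r, s, t}, X ∖ U = ∅ — both open, so U is clopen.
Nontrivial clopen(s) exist: e.g. {q, r, t}. So (X, τ) is disconnected.
Compute connected components by grouping points that agree on all clopens:
  component: {p, s}
  component: {q, r, t}


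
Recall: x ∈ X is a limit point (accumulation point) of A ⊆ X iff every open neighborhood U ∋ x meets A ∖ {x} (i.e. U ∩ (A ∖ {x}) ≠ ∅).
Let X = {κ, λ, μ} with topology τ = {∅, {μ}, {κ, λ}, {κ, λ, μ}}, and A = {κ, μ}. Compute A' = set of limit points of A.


A' = {λ}

For each x ∈ X, list the open sets U ∈ τ with x ∈ U, then check whether U ∩ (A ∖ {x}) ≠ ∅ for every such U.
  x = κ: open {κ, λ} ∋ x has {κ, λ} ∩ (A ∖ {κ}) = ∅, so x is NOT a limit point.
  x = λ: opens ∋ x are {κ, λ}, {κ, λ, μ}; each meets A ∖ {λ}, so x IS a limit point.
  x = μ: open {μ} ∋ x has {μ} ∩ (A ∖ {μ}) = ∅, so x is NOT a limit point.
Collecting: A' = {λ}.


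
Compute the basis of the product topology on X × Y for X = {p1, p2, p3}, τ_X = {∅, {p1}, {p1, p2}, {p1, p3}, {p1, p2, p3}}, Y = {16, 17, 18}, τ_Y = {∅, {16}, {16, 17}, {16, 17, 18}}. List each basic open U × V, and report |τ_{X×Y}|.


Basis B = {∅ × ∅, {p1} × {16}, {p1} × {16, 17}, {p1, p2} × {16}, {p1, p3} × {16}, {p1} × {16, 17, 18}, {p1, p2, p3} × {16}, {p1, p2} × {16, 17}, {p1, p3} × {16, 17}, {p1, p2} × {16, 17, 18}, {p1, p3} × {16, 17, 18}, {p1, p2, p3} × {16, 17}, {p1, p2, p3} × {16, 17, 18}}; |τ_{X×Y}| = 30.

Enumerate products U × V with U ∈ τ_X, V ∈ τ_Y (deduplicated):
  ∅ × ∅ = {} (∅)
  {p1} × {16} = {(p1,16)}
  {p1} × {16, 17} = {(p1,16), (p1,17)}
  {p1, p2} × {16} = {(p1,16), (p2,16)}
  {p1, p3} × {16} = {(p1,16), (p3,16)}
  {p1} × {16, 17, 18} = {(p1,16), (p1,17), (p1,18)}
  {p1, p2, p3} × {16} = {(p1,16), (p2,16), (p3,16)}
  {p1, p2} × {16, 17} = {(p1,16), (p1,17), (p2,16), (p2,17)}
  {p1, p3} × {16, 17} = {(p1,16), (p1,17), (p3,16), (p3,17)}
  {p1, p2} × {16, 17, 18} = {(p1,16), (p1,17), (p1,18), (p2,16), (p2,17), (p2,18)}
  {p1, p3} × {16, 17, 18} = {(p1,16), (p1,17), (p1,18), (p3,16), (p3,17), (p3,18)}
  {p1, p2, p3} × {16, 17} = {(p1,16), (p1,17), (p2,16), (p2,17), (p3,16), (p3,17)}
  {p1, p2, p3} × {16, 17, 18} = {(p1,16), (p1,17), (p1,18), (p2,16), (p2,17), (p2,18), (p3,16), (p3,17), (p3,18)}
These 13 distinct sets form the basis B.
Close under arbitrary unions to get τ_{X×Y}; counting gives |τ_{X×Y}| = 30.


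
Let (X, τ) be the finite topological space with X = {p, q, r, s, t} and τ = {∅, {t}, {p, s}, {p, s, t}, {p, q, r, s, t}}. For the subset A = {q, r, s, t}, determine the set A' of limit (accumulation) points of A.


A' = {p, q, r}

For each x ∈ X, list the open sets U ∈ τ with x ∈ U, then check whether U ∩ (A ∖ {x}) ≠ ∅ for every such U.
  x = p: opens ∋ x are {p, s}, {p, s, t}, {p, q, r, s, t}; each meets A ∖ {p}, so x IS a limit point.
  x = q: opens ∋ x are {p, q, r, s, t}; each meets A ∖ {q}, so x IS a limit point.
  x = r: opens ∋ x are {p, q, r, s, t}; each meets A ∖ {r}, so x IS a limit point.
  x = s: open {p, s} ∋ x has {p, s} ∩ (A ∖ {s}) = ∅, so x is NOT a limit point.
  x = t: open {t} ∋ x has {t} ∩ (A ∖ {t}) = ∅, so x is NOT a limit point.
Collecting: A' = {p, q, r}.


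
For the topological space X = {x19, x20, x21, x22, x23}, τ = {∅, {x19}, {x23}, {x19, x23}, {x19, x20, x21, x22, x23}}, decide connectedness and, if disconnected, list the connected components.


(X, τ) is connected.

Find clopen sets (U ∈ τ with X ∖ U ∈ τ):
  U = ∅, X ∖ U = {x19, x20, x21, x22, x23} — both open, so U is clopen.
  U = {x19, x20, x21, x22, x23}, X ∖ U = ∅ — both open, so U is clopen.
Only trivial clopens (∅ and X) exist, so (X, τ) is connected.
Compute connected components by grouping points that agree on all clopens:
  component: {x19, x20, x21, x22, x23}


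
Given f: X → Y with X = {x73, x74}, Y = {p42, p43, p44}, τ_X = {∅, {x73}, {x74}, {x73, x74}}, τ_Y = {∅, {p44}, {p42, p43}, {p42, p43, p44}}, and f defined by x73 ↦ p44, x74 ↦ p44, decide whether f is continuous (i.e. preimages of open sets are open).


f IS continuous.

Compute f^{-1}(U) for each U ∈ τ_Y:
  U = ∅: f^{-1}(U) = ∅ ∈ τ_X ✓.
  U = {p44}: f^{-1}(U) = {x73, x74} ∈ τ_X ✓.
  U = {p42, p43}: f^{-1}(U) = ∅ ∈ τ_X ✓.
  U = {p42, p43, p44}: f^{-1}(U) = {x73, x74} ∈ τ_X ✓.
Every preimage lies in τ_X, so f IS continuous.


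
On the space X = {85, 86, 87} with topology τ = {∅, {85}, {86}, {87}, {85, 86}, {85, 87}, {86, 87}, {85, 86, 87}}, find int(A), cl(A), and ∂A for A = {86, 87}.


int(A) = {86, 87}, cl(A) = {86, 87}, ∂A = ∅.

Closed sets in (X, τ) are complements of opens:
  closed(X, τ) = {∅, {85}, {86}, {87}, {85, 86}, {85, 87}, {86, 87}, {85, 86, 87}}.
int(A) = ⋃ {U ∈ τ : U ⊆ A}. Opens contained in A: ∅, {86}, {87}, {86, 87}.
Taking the union of these: int(A) = {86, 87}.
cl(A) = ⋂ {C closed : A ⊆ C}. Closed sets containing A: {86, 87}, {85, 86, 87}.
Intersecting these: cl(A) = {86, 87}.
∂A = cl(A) ∖ int(A) = {86, 87} ∖ {86, 87} = ∅.


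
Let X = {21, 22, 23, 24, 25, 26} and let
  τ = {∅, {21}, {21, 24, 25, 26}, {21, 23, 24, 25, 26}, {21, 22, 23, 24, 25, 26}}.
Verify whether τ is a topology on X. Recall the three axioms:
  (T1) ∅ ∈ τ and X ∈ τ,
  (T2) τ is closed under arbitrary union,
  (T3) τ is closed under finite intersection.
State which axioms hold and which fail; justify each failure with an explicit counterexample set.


τ IS a topology on X.

Axiom (T1): ∅ ∈ τ? Yes; X ∈ τ? Yes.
Axiom (T2/T3): check pairwise unions and intersections of members of τ.
All pairwise intersections and unions checked — each lies in τ. Therefore τ satisfies (T1), (T2), (T3): it IS a topology on X.


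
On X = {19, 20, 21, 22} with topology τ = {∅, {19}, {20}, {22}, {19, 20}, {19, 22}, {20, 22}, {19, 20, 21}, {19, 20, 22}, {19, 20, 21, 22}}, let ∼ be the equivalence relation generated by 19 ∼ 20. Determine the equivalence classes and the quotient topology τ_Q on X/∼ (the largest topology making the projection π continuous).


X/∼ = {[19=20], [21], [22]}; |τ_Q| = 6.

Equivalence classes: [19=20], [21], [22].
Quotient map π: X → X/∼ sends 19 ↦ [19=20], 20 ↦ [19=20], 21 ↦ [21], 22 ↦ [22].
For each subset V ⊆ X/∼, compute π^{-1}(V) ⊆ X and check whether π^{-1}(V) ∈ τ. V is open in τ_Q iff π^{-1}(V) ∈ τ.
  V = {}: π^{-1}(V) = ∅ ∈ τ ✓.
  V = {[19=20]}: π^{-1}(V) = {19, 20} ∈ τ ✓.
  V = {[21]}: π^{-1}(V) = {21} ∉ τ ✗.
  V = {[19=20], [21]}: π^{-1}(V) = {19, 20, 21} ∈ τ ✓.
  V = {[22]}: π^{-1}(V) = {22} ∈ τ ✓.
  V = {[19=20], [22]}: π^{-1}(V) = {19, 20, 22} ∈ τ ✓.
  V = {[21], [22]}: π^{-1}(V) = {21, 22} ∉ τ ✗.
  V = {[19=20], [21], [22]}: π^{-1}(V) = {19, 20, 21, 22} ∈ τ ✓.
Open sets in the quotient: τ_Q = {{}, {[19=20]}, {[19=20], [21]}, {[22]}, {[19=20], [22]}, {[19=20], [21], [22]}} (6 elements).


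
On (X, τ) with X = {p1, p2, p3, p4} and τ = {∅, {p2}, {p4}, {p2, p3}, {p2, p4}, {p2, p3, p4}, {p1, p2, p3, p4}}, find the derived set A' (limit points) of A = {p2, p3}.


A' = {p1, p3}

For each x ∈ X, list the open sets U ∈ τ with x ∈ U, then check whether U ∩ (A ∖ {x}) ≠ ∅ for every such U.
  x = p1: opens ∋ x are {p1, p2, p3, p4}; each meets A ∖ {p1}, so x IS a limit point.
  x = p2: open {p2} ∋ x has {p2} ∩ (A ∖ {p2}) = ∅, so x is NOT a limit point.
  x = p3: opens ∋ x are {p2, p3}, {p2, p3, p4}, {p1, p2, p3, p4}; each meets A ∖ {p3}, so x IS a limit point.
  x = p4: open {p4} ∋ x has {p4} ∩ (A ∖ {p4}) = ∅, so x is NOT a limit point.
Collecting: A' = {p1, p3}.


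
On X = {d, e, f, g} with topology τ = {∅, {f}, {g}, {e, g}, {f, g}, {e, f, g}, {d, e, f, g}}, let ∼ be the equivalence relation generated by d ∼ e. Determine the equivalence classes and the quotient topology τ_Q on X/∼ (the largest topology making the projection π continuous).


X/∼ = {[d=e], [f], [g]}; |τ_Q| = 5.

Equivalence classes: [d=e], [f], [g].
Quotient map π: X → X/∼ sends d ↦ [d=e], e ↦ [d=e], f ↦ [f], g ↦ [g].
For each subset V ⊆ X/∼, compute π^{-1}(V) ⊆ X and check whether π^{-1}(V) ∈ τ. V is open in τ_Q iff π^{-1}(V) ∈ τ.
  V = {}: π^{-1}(V) = ∅ ∈ τ ✓.
  V = {[d=e]}: π^{-1}(V) = {d, e} ∉ τ ✗.
  V = {[f]}: π^{-1}(V) = {f} ∈ τ ✓.
  V = {[d=e], [f]}: π^{-1}(V) = {d, e, f} ∉ τ ✗.
  V = {[g]}: π^{-1}(V) = {g} ∈ τ ✓.
  V = {[d=e], [g]}: π^{-1}(V) = {d, e, g} ∉ τ ✗.
  V = {[f], [g]}: π^{-1}(V) = {f, g} ∈ τ ✓.
  V = {[d=e], [f], [g]}: π^{-1}(V) = {d, e, f, g} ∈ τ ✓.
Open sets in the quotient: τ_Q = {{}, {[f]}, {[g]}, {[f], [g]}, {[d=e], [f], [g]}} (5 elements).


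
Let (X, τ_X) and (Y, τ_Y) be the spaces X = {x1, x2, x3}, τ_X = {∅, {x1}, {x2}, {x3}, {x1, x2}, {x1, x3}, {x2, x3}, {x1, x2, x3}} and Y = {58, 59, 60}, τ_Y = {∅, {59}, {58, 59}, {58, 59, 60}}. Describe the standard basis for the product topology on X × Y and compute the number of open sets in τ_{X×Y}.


Basis B = {∅ × ∅, {x1} × {59}, {x2} × {59}, {x3} × {59}, {x1} × {58, 59}, {x1, x2} × {59}, {x1, x3} × {59}, {x2} × {58, 59}, {x2, x3} × {59}, {x3} × {58, 59}, {x1} × {58, 59, 60}, {x1, x2, x3} × {59}, {x2} × {58, 59, 60}, {x3} × {58, 59, 60}, {x1, x2} × {58, 59}, {x1, x3} × {58, 59}, {x2, x3} × {58, 59}, {x1, x2} × {58, 59, 60}, {x1, x3} × {58, 59, 60}, {x1, x2, x3} × {58, 59}, {x2, x3} × {58, 59, 60}, {x1, x2, x3} × {58, 59, 60}}; |τ_{X×Y}| = 64.

Enumerate products U × V with U ∈ τ_X, V ∈ τ_Y (deduplicated):
  ∅ × ∅ = {} (∅)
  {x1} × {59} = {(x1,59)}
  {x2} × {59} = {(x2,59)}
  {x3} × {59} = {(x3,59)}
  {x1} × {58, 59} = {(x1,58), (x1,59)}
  {x1, x2} × {59} = {(x1,59), (x2,59)}
  {x1, x3} × {59} = {(x1,59), (x3,59)}
  {x2} × {58, 59} = {(x2,58), (x2,59)}
  {x2, x3} × {59} = {(x2,59), (x3,59)}
  {x3} × {58, 59} = {(x3,58), (x3,59)}
  {x1} × {58, 59, 60} = {(x1,58), (x1,59), (x1,60)}
  {x1, x2, x3} × {59} = {(x1,59), (x2,59), (x3,59)}
  {x2} × {58, 59, 60} = {(x2,58), (x2,59), (x2,60)}
  {x3} × {58, 59, 60} = {(x3,58), (x3,59), (x3,60)}
  {x1, x2} × {58, 59} = {(x1,58), (x1,59), (x2,58), (x2,59)}
  {x1, x3} × {58, 59} = {(x1,58), (x1,59), (x3,58), (x3,59)}
  {x2, x3} × {58, 59} = {(x2,58), (x2,59), (x3,58), (x3,59)}
  {x1, x2} × {58, 59, 60} = {(x1,58), (x1,59), (x1,60), (x2,58), (x2,59), (x2,60)}
  {x1, x3} × {58, 59, 60} = {(x1,58), (x1,59), (x1,60), (x3,58), (x3,59), (x3,60)}
  {x1, x2, x3} × {58, 59} = {(x1,58), (x1,59), (x2,58), (x2,59), (x3,58), (x3,59)}
  {x2, x3} × {58, 59, 60} = {(x2,58), (x2,59), (x2,60), (x3,58), (x3,59), (x3,60)}
  {x1, x2, x3} × {58, 59, 60} = {(x1,58), (x1,59), (x1,60), (x2,58), (x2,59), (x2,60), (x3,58), (x3,59), (x3,60)}
These 22 distinct sets form the basis B.
Close under arbitrary unions to get τ_{X×Y}; counting gives |τ_{X×Y}| = 64.


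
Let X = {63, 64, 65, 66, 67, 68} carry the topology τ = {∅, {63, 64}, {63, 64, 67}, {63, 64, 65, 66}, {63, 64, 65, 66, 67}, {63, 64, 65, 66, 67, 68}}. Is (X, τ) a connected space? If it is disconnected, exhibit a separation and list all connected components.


(X, τ) is connected.

Find clopen sets (U ∈ τ with X ∖ U ∈ τ):
  U = ∅, X ∖ U = {63, 64, 65, 66, 67, 68} — both open, so U is clopen.
  U = {63, 64, 65, 66, 67, 68}, X ∖ U = ∅ — both open, so U is clopen.
Only trivial clopens (∅ and X) exist, so (X, τ) is connected.
Compute connected components by grouping points that agree on all clopens:
  component: {63, 64, 65, 66, 67, 68}


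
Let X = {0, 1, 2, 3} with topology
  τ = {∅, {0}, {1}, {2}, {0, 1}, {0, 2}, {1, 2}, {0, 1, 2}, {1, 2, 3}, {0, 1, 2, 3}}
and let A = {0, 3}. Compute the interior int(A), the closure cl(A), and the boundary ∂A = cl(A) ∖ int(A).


int(A) = {0}, cl(A) = {0, 3}, ∂A = {3}.

Closed sets in (X, τ) are complements of opens:
  closed(X, τ) = {∅, {0}, {3}, {0, 3}, {1, 3}, {2, 3}, {0, 1, 3}, {0, 2, 3}, {1, 2, 3}, {0, 1, 2, 3}}.
int(A) = ⋃ {U ∈ τ : U ⊆ A}. Opens contained in A: ∅, {0}.
Taking the union of these: int(A) = {0}.
cl(A) = ⋂ {C closed : A ⊆ C}. Closed sets containing A: {0, 3}, {0, 1, 3}, {0, 2, 3}, {0, 1, 2, 3}.
Intersecting these: cl(A) = {0, 3}.
∂A = cl(A) ∖ int(A) = {0, 3} ∖ {0} = {3}.


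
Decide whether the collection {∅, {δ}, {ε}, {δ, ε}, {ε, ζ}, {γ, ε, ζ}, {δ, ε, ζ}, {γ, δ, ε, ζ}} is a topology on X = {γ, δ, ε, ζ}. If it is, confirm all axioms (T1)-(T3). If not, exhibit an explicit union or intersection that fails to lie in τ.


τ IS a topology on X.

Axiom (T1): ∅ ∈ τ? Yes; X ∈ τ? Yes.
Axiom (T2/T3): check pairwise unions and intersections of members of τ.
All pairwise intersections and unions checked — each lies in τ. Therefore τ satisfies (T1), (T2), (T3): it IS a topology on X.


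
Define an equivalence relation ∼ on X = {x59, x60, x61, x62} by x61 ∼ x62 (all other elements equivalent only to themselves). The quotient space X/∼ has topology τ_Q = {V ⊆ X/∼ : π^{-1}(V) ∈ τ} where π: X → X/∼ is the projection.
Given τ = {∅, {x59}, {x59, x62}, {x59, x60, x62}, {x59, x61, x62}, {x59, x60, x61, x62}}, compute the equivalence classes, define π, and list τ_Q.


X/∼ = {[x59], [x60], [x61=x62]}; |τ_Q| = 4.

Equivalence classes: [x59], [x60], [x61=x62].
Quotient map π: X → X/∼ sends x59 ↦ [x59], x60 ↦ [x60], x61 ↦ [x61=x62], x62 ↦ [x61=x62].
For each subset V ⊆ X/∼, compute π^{-1}(V) ⊆ X and check whether π^{-1}(V) ∈ τ. V is open in τ_Q iff π^{-1}(V) ∈ τ.
  V = {}: π^{-1}(V) = ∅ ∈ τ ✓.
  V = {[x59]}: π^{-1}(V) = {x59} ∈ τ ✓.
  V = {[x60]}: π^{-1}(V) = {x60} ∉ τ ✗.
  V = {[x59], [x60]}: π^{-1}(V) = {x59, x60} ∉ τ ✗.
  V = {[x61=x62]}: π^{-1}(V) = {x61, x62} ∉ τ ✗.
  V = {[x59], [x61=x62]}: π^{-1}(V) = {x59, x61, x62} ∈ τ ✓.
  V = {[x60], [x61=x62]}: π^{-1}(V) = {x60, x61, x62} ∉ τ ✗.
  V = {[x59], [x60], [x61=x62]}: π^{-1}(V) = {x59, x60, x61, x62} ∈ τ ✓.
Open sets in the quotient: τ_Q = {{}, {[x59]}, {[x59], [x61=x62]}, {[x59], [x60], [x61=x62]}} (4 elements).


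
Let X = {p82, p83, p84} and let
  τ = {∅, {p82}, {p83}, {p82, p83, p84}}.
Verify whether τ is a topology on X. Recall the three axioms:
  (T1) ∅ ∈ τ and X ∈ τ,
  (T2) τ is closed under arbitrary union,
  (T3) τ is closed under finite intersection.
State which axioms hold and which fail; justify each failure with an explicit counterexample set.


τ is NOT a topology on X.

Axiom (T1): ∅ ∈ τ? Yes; X ∈ τ? Yes.
Axiom (T2/T3): check pairwise unions and intersections of members of τ.
Counterexample for (T2): {p82} ∪ {p83} = {p82, p83} ∉ τ. Therefore τ is NOT a topology.


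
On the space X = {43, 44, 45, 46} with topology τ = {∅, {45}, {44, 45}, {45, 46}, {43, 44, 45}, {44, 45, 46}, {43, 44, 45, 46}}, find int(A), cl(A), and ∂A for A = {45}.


int(A) = {45}, cl(A) = {43, 44, 45, 46}, ∂A = {43, 44, 46}.

Closed sets in (X, τ) are complements of opens:
  closed(X, τ) = {∅, {43}, {46}, {43, 44}, {43, 46}, {43, 44, 46}, {43, 44, 45, 46}}.
int(A) = ⋃ {U ∈ τ : U ⊆ A}. Opens contained in A: ∅, {45}.
Taking the union of these: int(A) = {45}.
cl(A) = ⋂ {C closed : A ⊆ C}. Closed sets containing A: {43, 44, 45, 46}.
Intersecting these: cl(A) = {43, 44, 45, 46}.
∂A = cl(A) ∖ int(A) = {43, 44, 45, 46} ∖ {45} = {43, 44, 46}.


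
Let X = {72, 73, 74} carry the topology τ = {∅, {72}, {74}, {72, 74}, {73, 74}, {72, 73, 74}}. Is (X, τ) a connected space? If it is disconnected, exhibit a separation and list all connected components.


(X, τ) is disconnected; components = [{72}, {73, 74}].

Find clopen sets (U ∈ τ with X ∖ U ∈ τ):
  U = ∅, X ∖ U = {72, 73, 74} — both open, so U is clopen.
  U = {72}, X ∖ U = {73, 74} — both open, so U is clopen.
  U = {73, 74}, X ∖ U = {72} — both open, so U is clopen.
  U = {72, 73, 74}, X ∖ U = ∅ — both open, so U is clopen.
Nontrivial clopen(s) exist: e.g. {72}. So (X, τ) is disconnected.
Compute connected components by grouping points that agree on all clopens:
  component: {72}
  component: {73, 74}


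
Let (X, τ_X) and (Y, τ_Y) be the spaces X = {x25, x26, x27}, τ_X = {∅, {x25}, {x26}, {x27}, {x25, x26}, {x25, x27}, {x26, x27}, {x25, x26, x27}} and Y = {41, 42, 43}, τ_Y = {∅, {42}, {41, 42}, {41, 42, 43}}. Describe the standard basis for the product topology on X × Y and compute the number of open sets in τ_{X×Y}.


Basis B = {∅ × ∅, {x25} × {42}, {x26} × {42}, {x27} × {42}, {x25} × {41, 42}, {x25, x26} × {42}, {x25, x27} × {42}, {x26} × {41, 42}, {x26, x27} × {42}, {x27} × {41, 42}, {x25} × {41, 42, 43}, {x25, x26, x27} × {42}, {x26} × {41, 42, 43}, {x27} × {41, 42, 43}, {x25, x26} × {41, 42}, {x25, x27} × {41, 42}, {x26, x27} × {41, 42}, {x25, x26} × {41, 42, 43}, {x25, x27} × {41, 42, 43}, {x25, x26, x27} × {41, 42}, {x26, x27} × {41, 42, 43}, {x25, x26, x27} × {41, 42, 43}}; |τ_{X×Y}| = 64.

Enumerate products U × V with U ∈ τ_X, V ∈ τ_Y (deduplicated):
  ∅ × ∅ = {} (∅)
  {x25} × {42} = {(x25,42)}
  {x26} × {42} = {(x26,42)}
  {x27} × {42} = {(x27,42)}
  {x25} × {41, 42} = {(x25,41), (x25,42)}
  {x25, x26} × {42} = {(x25,42), (x26,42)}
  {x25, x27} × {42} = {(x25,42), (x27,42)}
  {x26} × {41, 42} = {(x26,41), (x26,42)}
  {x26, x27} × {42} = {(x26,42), (x27,42)}
  {x27} × {41, 42} = {(x27,41), (x27,42)}
  {x25} × {41, 42, 43} = {(x25,41), (x25,42), (x25,43)}
  {x25, x26, x27} × {42} = {(x25,42), (x26,42), (x27,42)}
  {x26} × {41, 42, 43} = {(x26,41), (x26,42), (x26,43)}
  {x27} × {41, 42, 43} = {(x27,41), (x27,42), (x27,43)}
  {x25, x26} × {41, 42} = {(x25,41), (x25,42), (x26,41), (x26,42)}
  {x25, x27} × {41, 42} = {(x25,41), (x25,42), (x27,41), (x27,42)}
  {x26, x27} × {41, 42} = {(x26,41), (x26,42), (x27,41), (x27,42)}
  {x25, x26} × {41, 42, 43} = {(x25,41), (x25,42), (x25,43), (x26,41), (x26,42), (x26,43)}
  {x25, x27} × {41, 42, 43} = {(x25,41), (x25,42), (x25,43), (x27,41), (x27,42), (x27,43)}
  {x25, x26, x27} × {41, 42} = {(x25,41), (x25,42), (x26,41), (x26,42), (x27,41), (x27,42)}
  {x26, x27} × {41, 42, 43} = {(x26,41), (x26,42), (x26,43), (x27,41), (x27,42), (x27,43)}
  {x25, x26, x27} × {41, 42, 43} = {(x25,41), (x25,42), (x25,43), (x26,41), (x26,42), (x26,43), (x27,41), (x27,42), (x27,43)}
These 22 distinct sets form the basis B.
Close under arbitrary unions to get τ_{X×Y}; counting gives |τ_{X×Y}| = 64.


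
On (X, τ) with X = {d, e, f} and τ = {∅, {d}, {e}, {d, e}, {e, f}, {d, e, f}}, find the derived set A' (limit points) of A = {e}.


A' = {f}

For each x ∈ X, list the open sets U ∈ τ with x ∈ U, then check whether U ∩ (A ∖ {x}) ≠ ∅ for every such U.
  x = d: open {d} ∋ x has {d} ∩ (A ∖ {d}) = ∅, so x is NOT a limit point.
  x = e: open {e} ∋ x has {e} ∩ (A ∖ {e}) = ∅, so x is NOT a limit point.
  x = f: opens ∋ x are {e, f}, {d, e, f}; each meets A ∖ {f}, so x IS a limit point.
Collecting: A' = {f}.


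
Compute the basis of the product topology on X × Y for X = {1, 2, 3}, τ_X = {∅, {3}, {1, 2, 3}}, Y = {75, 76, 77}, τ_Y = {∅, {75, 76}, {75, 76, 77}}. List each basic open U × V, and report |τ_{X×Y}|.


Basis B = {∅ × ∅, {3} × {75, 76}, {3} × {75, 76, 77}, {1, 2, 3} × {75, 76}, {1, 2, 3} × {75, 76, 77}}; |τ_{X×Y}| = 6.

Enumerate products U × V with U ∈ τ_X, V ∈ τ_Y (deduplicated):
  ∅ × ∅ = {} (∅)
  {3} × {75, 76} = {(3,75), (3,76)}
  {3} × {75, 76, 77} = {(3,75), (3,76), (3,77)}
  {1, 2, 3} × {75, 76} = {(1,75), (1,76), (2,75), (2,76), (3,75), (3,76)}
  {1, 2, 3} × {75, 76, 77} = {(1,75), (1,76), (1,77), (2,75), (2,76), (2,77), (3,75), (3,76), (3,77)}
These 5 distinct sets form the basis B.
Close under arbitrary unions to get τ_{X×Y}; counting gives |τ_{X×Y}| = 6.


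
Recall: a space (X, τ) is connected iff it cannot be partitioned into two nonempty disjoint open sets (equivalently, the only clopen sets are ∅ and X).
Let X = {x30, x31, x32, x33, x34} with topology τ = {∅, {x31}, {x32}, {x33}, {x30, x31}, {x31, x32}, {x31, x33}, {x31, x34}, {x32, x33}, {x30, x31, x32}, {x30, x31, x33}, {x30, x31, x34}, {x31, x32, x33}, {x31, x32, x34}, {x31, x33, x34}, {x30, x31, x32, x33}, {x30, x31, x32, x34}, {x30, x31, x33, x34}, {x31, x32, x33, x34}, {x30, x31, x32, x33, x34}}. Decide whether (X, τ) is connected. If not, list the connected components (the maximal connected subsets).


(X, τ) is disconnected; components = [{x32}, {x33}, {x30, x31, x34}].

Find clopen sets (U ∈ τ with X ∖ U ∈ τ):
  U = ∅, X ∖ U = {x30, x31, x32, x33, x34} — both open, so U is clopen.
  U = {x32}, X ∖ U = {x30, x31, x33, x34} — both open, so U is clopen.
  U = {x33}, X ∖ U = {x30, x31, x32, x34} — both open, so U is clopen.
  U = {x32, x33}, X ∖ U = {x30, x31, x34} — both open, so U is clopen.
  U = {x30, x31, x34}, X ∖ U = {x32, x33} — both open, so U is clopen.
  U = {x30, x31, x32, x34}, X ∖ U = {x33} — both open, so U is clopen.
  U = {x30, x31, x33, x34}, X ∖ U = {x32} — both open, so U is clopen.
  U = {x30, x31, x32, x33, x34}, X ∖ U = ∅ — both open, so U is clopen.
Nontrivial clopen(s) exist: e.g. {x30, x31, x32, x34}. So (X, τ) is disconnected.
Compute connected components by grouping points that agree on all clopens:
  component: {x32}
  component: {x33}
  component: {x30, x31, x34}


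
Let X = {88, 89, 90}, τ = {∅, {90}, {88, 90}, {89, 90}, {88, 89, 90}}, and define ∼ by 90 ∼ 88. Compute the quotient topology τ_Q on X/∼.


X/∼ = {[88=90], [89]}; |τ_Q| = 3.

Equivalence classes: [88=90], [89].
Quotient map π: X → X/∼ sends 88 ↦ [88=90], 89 ↦ [89], 90 ↦ [88=90].
For each subset V ⊆ X/∼, compute π^{-1}(V) ⊆ X and check whether π^{-1}(V) ∈ τ. V is open in τ_Q iff π^{-1}(V) ∈ τ.
  V = {}: π^{-1}(V) = ∅ ∈ τ ✓.
  V = {[88=90]}: π^{-1}(V) = {88, 90} ∈ τ ✓.
  V = {[89]}: π^{-1}(V) = {89} ∉ τ ✗.
  V = {[88=90], [89]}: π^{-1}(V) = {88, 89, 90} ∈ τ ✓.
Open sets in the quotient: τ_Q = {{}, {[88=90]}, {[88=90], [89]}} (3 elements).


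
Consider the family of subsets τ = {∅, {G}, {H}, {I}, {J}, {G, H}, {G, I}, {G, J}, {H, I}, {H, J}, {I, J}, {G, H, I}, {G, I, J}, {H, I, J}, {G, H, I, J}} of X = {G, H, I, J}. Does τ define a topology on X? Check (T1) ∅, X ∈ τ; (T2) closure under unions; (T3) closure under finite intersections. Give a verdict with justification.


τ is NOT a topology on X.

Axiom (T1): ∅ ∈ τ? Yes; X ∈ τ? Yes.
Axiom (T2/T3): check pairwise unions and intersections of members of τ.
Counterexample for (T2): {G} ∪ {H, J} = {G, H, J} ∉ τ. Therefore τ is NOT a topology.


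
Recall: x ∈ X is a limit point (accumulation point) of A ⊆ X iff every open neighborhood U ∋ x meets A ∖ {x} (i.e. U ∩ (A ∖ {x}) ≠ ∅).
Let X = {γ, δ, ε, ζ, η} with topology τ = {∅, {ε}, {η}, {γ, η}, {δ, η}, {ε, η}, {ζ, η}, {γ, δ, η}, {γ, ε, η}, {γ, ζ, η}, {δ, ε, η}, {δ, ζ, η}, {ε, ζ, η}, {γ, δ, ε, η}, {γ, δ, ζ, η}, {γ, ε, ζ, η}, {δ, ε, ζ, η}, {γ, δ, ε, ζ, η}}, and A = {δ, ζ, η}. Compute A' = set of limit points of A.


A' = {γ, δ, ζ}

For each x ∈ X, list the open sets U ∈ τ with x ∈ U, then check whether U ∩ (A ∖ {x}) ≠ ∅ for every such U.
  x = γ: opens ∋ x are {γ, η}, {γ, δ, η}, {γ, ε, η}, {γ, ζ, η}, {γ, δ, ε, η}, {γ, δ, ζ, η}, {γ, ε, ζ, η}, {γ, δ, ε, ζ, η}; each meets A ∖ {γ}, so x IS a limit point.
  x = δ: opens ∋ x are {δ, η}, {γ, δ, η}, {δ, ε, η}, {δ, ζ, η}, {γ, δ, ε, η}, {γ, δ, ζ, η}, {δ, ε, ζ, η}, {γ, δ, ε, ζ, η}; each meets A ∖ {δ}, so x IS a limit point.
  x = ε: open {ε} ∋ x has {ε} ∩ (A ∖ {ε}) = ∅, so x is NOT a limit point.
  x = ζ: opens ∋ x are {ζ, η}, {γ, ζ, η}, {δ, ζ, η}, {ε, ζ, η}, {γ, δ, ζ, η}, {γ, ε, ζ, η}, {δ, ε, ζ, η}, {γ, δ, ε, ζ, η}; each meets A ∖ {ζ}, so x IS a limit point.
  x = η: open {η} ∋ x has {η} ∩ (A ∖ {η}) = ∅, so x is NOT a limit point.
Collecting: A' = {γ, δ, ζ}.


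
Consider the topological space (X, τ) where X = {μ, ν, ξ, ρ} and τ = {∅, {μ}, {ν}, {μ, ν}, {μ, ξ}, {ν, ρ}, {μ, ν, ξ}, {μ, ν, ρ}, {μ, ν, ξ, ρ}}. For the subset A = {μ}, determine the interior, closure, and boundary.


int(A) = {μ}, cl(A) = {μ, ξ}, ∂A = {ξ}.

Closed sets in (X, τ) are complements of opens:
  closed(X, τ) = {∅, {ξ}, {ρ}, {μ, ξ}, {ν, ρ}, {ξ, ρ}, {μ, ξ, ρ}, {ν, ξ, ρ}, {μ, ν, ξ, ρ}}.
int(A) = ⋃ {U ∈ τ : U ⊆ A}. Opens contained in A: ∅, {μ}.
Taking the union of these: int(A) = {μ}.
cl(A) = ⋂ {C closed : A ⊆ C}. Closed sets containing A: {μ, ξ}, {μ, ξ, ρ}, {μ, ν, ξ, ρ}.
Intersecting these: cl(A) = {μ, ξ}.
∂A = cl(A) ∖ int(A) = {μ, ξ} ∖ {μ} = {ξ}.


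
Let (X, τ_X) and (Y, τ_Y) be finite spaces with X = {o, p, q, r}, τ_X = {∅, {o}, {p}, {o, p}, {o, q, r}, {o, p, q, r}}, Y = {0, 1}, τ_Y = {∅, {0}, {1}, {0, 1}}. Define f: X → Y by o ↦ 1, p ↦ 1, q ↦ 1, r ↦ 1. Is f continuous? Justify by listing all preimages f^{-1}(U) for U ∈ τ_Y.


f IS continuous.

Compute f^{-1}(U) for each U ∈ τ_Y:
  U = ∅: f^{-1}(U) = ∅ ∈ τ_X ✓.
  U = {0}: f^{-1}(U) = ∅ ∈ τ_X ✓.
  U = {1}: f^{-1}(U) = {o, p, q, r} ∈ τ_X ✓.
  U = {0, 1}: f^{-1}(U) = {o, p, q, r} ∈ τ_X ✓.
Every preimage lies in τ_X, so f IS continuous.


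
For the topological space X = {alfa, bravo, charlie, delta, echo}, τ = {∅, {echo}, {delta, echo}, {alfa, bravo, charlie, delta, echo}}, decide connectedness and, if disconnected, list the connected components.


(X, τ) is connected.

Find clopen sets (U ∈ τ with X ∖ U ∈ τ):
  U = ∅, X ∖ U = {alfa, bravo, charlie, delta, echo} — both open, so U is clopen.
  U = {alfa, bravo, charlie, delta, echo}, X ∖ U = ∅ — both open, so U is clopen.
Only trivial clopens (∅ and X) exist, so (X, τ) is connected.
Compute connected components by grouping points that agree on all clopens:
  component: {alfa, bravo, charlie, delta, echo}


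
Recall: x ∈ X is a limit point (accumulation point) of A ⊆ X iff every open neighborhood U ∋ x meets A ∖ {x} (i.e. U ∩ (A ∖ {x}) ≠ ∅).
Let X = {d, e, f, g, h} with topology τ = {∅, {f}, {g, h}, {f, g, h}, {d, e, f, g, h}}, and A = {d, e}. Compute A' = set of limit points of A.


A' = {d, e}

For each x ∈ X, list the open sets U ∈ τ with x ∈ U, then check whether U ∩ (A ∖ {x}) ≠ ∅ for every such U.
  x = d: opens ∋ x are {d, e, f, g, h}; each meets A ∖ {d}, so x IS a limit point.
  x = e: opens ∋ x are {d, e, f, g, h}; each meets A ∖ {e}, so x IS a limit point.
  x = f: open {f} ∋ x has {f} ∩ (A ∖ {f}) = ∅, so x is NOT a limit point.
  x = g: open {g, h} ∋ x has {g, h} ∩ (A ∖ {g}) = ∅, so x is NOT a limit point.
  x = h: open {g, h} ∋ x has {g, h} ∩ (A ∖ {h}) = ∅, so x is NOT a limit point.
Collecting: A' = {d, e}.


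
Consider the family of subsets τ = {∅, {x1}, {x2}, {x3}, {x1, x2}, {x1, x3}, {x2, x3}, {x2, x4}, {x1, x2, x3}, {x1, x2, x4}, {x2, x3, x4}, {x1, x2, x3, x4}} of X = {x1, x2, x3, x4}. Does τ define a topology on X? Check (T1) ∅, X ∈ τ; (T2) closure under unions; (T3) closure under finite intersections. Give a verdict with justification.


τ IS a topology on X.

Axiom (T1): ∅ ∈ τ? Yes; X ∈ τ? Yes.
Axiom (T2/T3): check pairwise unions and intersections of members of τ.
All pairwise intersections and unions checked — each lies in τ. Therefore τ satisfies (T1), (T2), (T3): it IS a topology on X.


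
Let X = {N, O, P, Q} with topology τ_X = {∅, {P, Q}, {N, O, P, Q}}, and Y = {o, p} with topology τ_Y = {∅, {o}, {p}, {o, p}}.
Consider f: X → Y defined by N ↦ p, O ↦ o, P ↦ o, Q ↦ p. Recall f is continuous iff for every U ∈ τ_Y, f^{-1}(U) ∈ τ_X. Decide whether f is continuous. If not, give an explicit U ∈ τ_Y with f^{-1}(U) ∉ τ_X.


f is NOT continuous.

Compute f^{-1}(U) for each U ∈ τ_Y:
  U = ∅: f^{-1}(U) = ∅ ∈ τ_X ✓.
  U = {o}: f^{-1}(U) = {O, P} ∉ τ_X ✗.
  U = {p}: f^{-1}(U) = {N, Q} ∉ τ_X ✗.
  U = {o, p}: f^{-1}(U) = {N, O, P, Q} ∈ τ_X ✓.
Found U = {o} with f^{-1}(U) = {O, P} not in τ_X. Therefore f is NOT continuous.


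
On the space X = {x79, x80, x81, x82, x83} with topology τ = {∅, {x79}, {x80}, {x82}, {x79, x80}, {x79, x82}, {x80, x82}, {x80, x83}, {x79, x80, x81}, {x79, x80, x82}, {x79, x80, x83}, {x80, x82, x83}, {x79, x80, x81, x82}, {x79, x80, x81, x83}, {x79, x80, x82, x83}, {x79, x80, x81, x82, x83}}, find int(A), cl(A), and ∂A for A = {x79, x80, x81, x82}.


int(A) = {x79, x80, x81, x82}, cl(A) = {x79, x80, x81, x82, x83}, ∂A = {x83}.

Closed sets in (X, τ) are complements of opens:
  closed(X, τ) = {∅, {x81}, {x82}, {x83}, {x79, x81}, {x81, x82}, {x81, x83}, {x82, x83}, {x79, x81, x82}, {x79, x81, x83}, {x80, x81, x83}, {x81, x82, x83}, {x79, x80, x81, x83}, {x79, x81, x82, x83}, {x80, x81, x82, x83}, {x79, x80, x81, x82, x83}}.
int(A) = ⋃ {U ∈ τ : U ⊆ A}. Opens contained in A: ∅, {x79}, {x80}, {x82}, {x79, x80}, {x79, x82}, {x80, x82}, {x79, x80, x81}, {x79, x80, x82}, {x79, x80, x81, x82}.
Taking the union of these: int(A) = {x79, x80, x81, x82}.
cl(A) = ⋂ {C closed : A ⊆ C}. Closed sets containing A: {x79, x80, x81, x82, x83}.
Intersecting these: cl(A) = {x79, x80, x81, x82, x83}.
∂A = cl(A) ∖ int(A) = {x79, x80, x81, x82, x83} ∖ {x79, x80, x81, x82} = {x83}.


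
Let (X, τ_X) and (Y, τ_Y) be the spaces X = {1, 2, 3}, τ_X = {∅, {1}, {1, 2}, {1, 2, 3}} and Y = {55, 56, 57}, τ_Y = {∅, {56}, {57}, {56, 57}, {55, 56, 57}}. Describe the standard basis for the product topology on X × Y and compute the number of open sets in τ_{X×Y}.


Basis B = {∅ × ∅, {1} × {56}, {1} × {57}, {1} × {56, 57}, {1, 2} × {56}, {1, 2} × {57}, {1} × {55, 56, 57}, {1, 2, 3} × {56}, {1, 2, 3} × {57}, {1, 2} × {56, 57}, {1, 2} × {55, 56, 57}, {1, 2, 3} × {56, 57}, {1, 2, 3} × {55, 56, 57}}; |τ_{X×Y}| = 30.

Enumerate products U × V with U ∈ τ_X, V ∈ τ_Y (deduplicated):
  ∅ × ∅ = {} (∅)
  {1} × {56} = {(1,56)}
  {1} × {57} = {(1,57)}
  {1} × {56, 57} = {(1,56), (1,57)}
  {1, 2} × {56} = {(1,56), (2,56)}
  {1, 2} × {57} = {(1,57), (2,57)}
  {1} × {55, 56, 57} = {(1,55), (1,56), (1,57)}
  {1, 2, 3} × {56} = {(1,56), (2,56), (3,56)}
  {1, 2, 3} × {57} = {(1,57), (2,57), (3,57)}
  {1, 2} × {56, 57} = {(1,56), (1,57), (2,56), (2,57)}
  {1, 2} × {55, 56, 57} = {(1,55), (1,56), (1,57), (2,55), (2,56), (2,57)}
  {1, 2, 3} × {56, 57} = {(1,56), (1,57), (2,56), (2,57), (3,56), (3,57)}
  {1, 2, 3} × {55, 56, 57} = {(1,55), (1,56), (1,57), (2,55), (2,56), (2,57), (3,55), (3,56), (3,57)}
These 13 distinct sets form the basis B.
Close under arbitrary unions to get τ_{X×Y}; counting gives |τ_{X×Y}| = 30.


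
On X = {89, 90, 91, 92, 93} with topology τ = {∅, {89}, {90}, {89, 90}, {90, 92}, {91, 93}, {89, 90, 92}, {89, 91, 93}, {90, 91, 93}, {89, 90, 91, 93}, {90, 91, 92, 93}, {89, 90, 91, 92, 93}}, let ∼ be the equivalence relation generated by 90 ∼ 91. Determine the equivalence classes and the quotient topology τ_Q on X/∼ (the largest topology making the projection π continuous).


X/∼ = {[89], [90=91], [92], [93]}; |τ_Q| = 6.

Equivalence classes: [89], [90=91], [92], [93].
Quotient map π: X → X/∼ sends 89 ↦ [89], 90 ↦ [90=91], 91 ↦ [90=91], 92 ↦ [92], 93 ↦ [93].
For each subset V ⊆ X/∼, compute π^{-1}(V) ⊆ X and check whether π^{-1}(V) ∈ τ. V is open in τ_Q iff π^{-1}(V) ∈ τ.
  V = {}: π^{-1}(V) = ∅ ∈ τ ✓.
  V = {[89]}: π^{-1}(V) = {89} ∈ τ ✓.
  V = {[90=91]}: π^{-1}(V) = {90, 91} ∉ τ ✗.
  V = {[89], [90=91]}: π^{-1}(V) = {89, 90, 91} ∉ τ ✗.
  V = {[92]}: π^{-1}(V) = {92} ∉ τ ✗.
  V = {[89], [92]}: π^{-1}(V) = {89, 92} ∉ τ ✗.
  V = {[90=91], [92]}: π^{-1}(V) = {90, 91, 92} ∉ τ ✗.
  V = {[89], [90=91], [92]}: π^{-1}(V) = {89, 90, 91, 92} ∉ τ ✗.
  V = {[93]}: π^{-1}(V) = {93} ∉ τ ✗.
  V = {[89], [93]}: π^{-1}(V) = {89, 93} ∉ τ ✗.
  V = {[90=91], [93]}: π^{-1}(V) = {90, 91, 93} ∈ τ ✓.
  V = {[89], [90=91], [93]}: π^{-1}(V) = {89, 90, 91, 93} ∈ τ ✓.
  V = {[92], [93]}: π^{-1}(V) = {92, 93} ∉ τ ✗.
  V = {[89], [92], [93]}: π^{-1}(V) = {89, 92, 93} ∉ τ ✗.
  V = {[90=91], [92], [93]}: π^{-1}(V) = {90, 91, 92, 93} ∈ τ ✓.
  V = {[89], [90=91], [92], [93]}: π^{-1}(V) = {89, 90, 91, 92, 93} ∈ τ ✓.
Open sets in the quotient: τ_Q = {{}, {[89]}, {[90=91], [93]}, {[89], [90=91], [93]}, {[90=91], [92], [93]}, {[89], [90=91], [92], [93]}} (6 elements).


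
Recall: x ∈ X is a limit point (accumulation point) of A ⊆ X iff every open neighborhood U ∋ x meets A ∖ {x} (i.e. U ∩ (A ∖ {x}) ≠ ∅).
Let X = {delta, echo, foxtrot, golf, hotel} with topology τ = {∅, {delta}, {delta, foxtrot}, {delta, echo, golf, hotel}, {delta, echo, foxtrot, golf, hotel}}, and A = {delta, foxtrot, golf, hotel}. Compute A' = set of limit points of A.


A' = {echo, foxtrot, golf, hotel}

For each x ∈ X, list the open sets U ∈ τ with x ∈ U, then check whether U ∩ (A ∖ {x}) ≠ ∅ for every such U.
  x = delta: open {delta} ∋ x has {delta} ∩ (A ∖ {delta}) = ∅, so x is NOT a limit point.
  x = echo: opens ∋ x are {delta, echo, golf, hotel}, {delta, echo, foxtrot, golf, hotel}; each meets A ∖ {echo}, so x IS a limit point.
  x = foxtrot: opens ∋ x are {delta, foxtrot}, {delta, echo, foxtrot, golf, hotel}; each meets A ∖ {foxtrot}, so x IS a limit point.
  x = golf: opens ∋ x are {delta, echo, golf, hotel}, {delta, echo, foxtrot, golf, hotel}; each meets A ∖ {golf}, so x IS a limit point.
  x = hotel: opens ∋ x are {delta, echo, golf, hotel}, {delta, echo, foxtrot, golf, hotel}; each meets A ∖ {hotel}, so x IS a limit point.
Collecting: A' = {echo, foxtrot, golf, hotel}.
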